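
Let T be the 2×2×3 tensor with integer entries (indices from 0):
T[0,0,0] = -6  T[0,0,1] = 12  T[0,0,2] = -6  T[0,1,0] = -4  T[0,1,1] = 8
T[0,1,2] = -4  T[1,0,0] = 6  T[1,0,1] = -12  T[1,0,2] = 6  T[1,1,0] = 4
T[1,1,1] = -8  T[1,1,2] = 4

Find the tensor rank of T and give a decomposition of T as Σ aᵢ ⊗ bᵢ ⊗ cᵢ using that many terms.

rank(T) = 1

Lower bound: T ≠ 0 (e.g. T[0,0,0] = -6), so rank(T) ≥ 1.
Upper bound: if T = a ⊗ b ⊗ c then every fibre of T is a multiple of the corresponding factor, so read the factors off the fibres through the nonzero entry T[0,0,0] = -6.
The mode-1 fibre T[:,0,0] = [-6, 6] gives a = [1, -1] (primitive direction); the mode-2 fibre T[0,:,0] = [-6, -4] gives b = [3, 2]; then c[k] = T[0,0,k] / (a[0]·b[0]) = [-6, 12, -6] / 3 = [-2, 4, -2].
Expanding [1, -1] ⊗ [3, 2] ⊗ [-2, 4, -2] reproduces all 12 entries of T, so T = [1, -1] ⊗ [3, 2] ⊗ [-2, 4, -2] and rank(T) ≤ 1.
These bounds meet, so rank(T) = 1.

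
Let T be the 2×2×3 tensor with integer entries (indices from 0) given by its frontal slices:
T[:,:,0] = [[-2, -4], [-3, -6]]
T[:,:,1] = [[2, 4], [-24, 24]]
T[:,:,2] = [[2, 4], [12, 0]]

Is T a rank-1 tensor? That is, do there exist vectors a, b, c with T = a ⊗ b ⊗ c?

The mode-1 unfolding of T (rows indexed by i, columns by (j,k) = (0,0), (0,1), (0,2), (1,0), (1,1), (1,2)) is [[-2, 2, 2, -4, 4, 4], [-3, -24, 12, -6, 24, 0]].
There the 2×2 minor on rows i ∈ {0, 1}, columns (j,k) ∈ {(0,0), (0,1)} is det [[-2, 2], [-3, -24]] = 54 ≠ 0, so this unfolding has rank ≥ 2; CP rank is at least every unfolding rank, so rank(T) ≥ 2.
In particular rank(T) ≥ 2 > 1, so T is not rank-1.

No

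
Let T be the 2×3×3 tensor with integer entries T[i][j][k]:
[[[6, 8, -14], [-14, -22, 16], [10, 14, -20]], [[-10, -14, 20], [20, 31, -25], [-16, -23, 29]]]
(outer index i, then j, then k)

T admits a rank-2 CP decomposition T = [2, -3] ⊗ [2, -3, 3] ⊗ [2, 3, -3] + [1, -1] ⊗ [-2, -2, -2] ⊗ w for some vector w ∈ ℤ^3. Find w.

Subtract the known terms from T to get the rank-1 residual R = [1, -1] ⊗ [-2, -2, -2] ⊗ w, so R[i,j,k] = a[i]·b[j]·w[k]. Pick indices with nonzero a[0]·b[0] = (1)·(-2) = -2. Only the fibre through (0,0,·) is needed: R[0,0,:] = T[0,0,:] − Σₗ aₗ[0]bₗ[0]cₗ = [6, 8, -14] − (2)·(2)·[2, 3, -3] = [-2, -4, -2]. Then w[k] = R[0,0,k] / -2 for each k, giving w = [-2, -4, -2] / -2 = [1, 2, 1].

w = [1, 2, 1]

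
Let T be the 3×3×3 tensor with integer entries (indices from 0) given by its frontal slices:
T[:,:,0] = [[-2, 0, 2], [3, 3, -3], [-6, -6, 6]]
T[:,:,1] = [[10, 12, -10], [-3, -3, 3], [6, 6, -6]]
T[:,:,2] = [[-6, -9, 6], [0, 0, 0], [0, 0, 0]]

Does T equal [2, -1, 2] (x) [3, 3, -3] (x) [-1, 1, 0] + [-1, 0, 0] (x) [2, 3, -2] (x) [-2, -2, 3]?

Reconstruct entrywise from the claimed factors. For example, T[0,2,0] = 2 and Σₗ aₗ[0]bₗ[2]cₗ[0] = (2)·(-3)·(-1) + (-1)·(-2)·(-2) = 2; checking all 27 entries, every one matches. The claim holds.

Yes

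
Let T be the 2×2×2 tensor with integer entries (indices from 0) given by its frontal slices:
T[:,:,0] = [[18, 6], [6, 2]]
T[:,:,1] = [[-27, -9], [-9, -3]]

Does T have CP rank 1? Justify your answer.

The mode-1 fibre T[:,0,0] = [18, 6] gives a = [3, 1] (primitive direction); the mode-2 fibre T[0,:,0] = [18, 6] gives b = [3, 1]; then c[k] = T[0,0,k] / (a[0]·b[0]) = [18, -27] / 9 = [2, -3].
Expanding [3, 1] (x) [3, 1] (x) [2, -3] reproduces all 8 entries of T, so T = [3, 1] (x) [3, 1] (x) [2, -3] and rank(T) ≤ 1.
Equivalently every frontal slice T[:,:,k] is c[k] times the rank-1 matrix [3, 1] (x) [3, 1]. So T has rank 1 (it is nonzero).

Yes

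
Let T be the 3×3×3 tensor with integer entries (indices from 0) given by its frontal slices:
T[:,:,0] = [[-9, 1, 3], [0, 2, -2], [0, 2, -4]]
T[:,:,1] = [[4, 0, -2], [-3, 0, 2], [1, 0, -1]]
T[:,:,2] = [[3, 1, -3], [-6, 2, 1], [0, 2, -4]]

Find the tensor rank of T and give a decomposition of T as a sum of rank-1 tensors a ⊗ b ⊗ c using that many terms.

Lower bound: the mode-3 unfolding of T (rows indexed by k, columns by (i,j) = (0,0), (0,1), (0,2), (1,0), (1,1), (1,2), (2,0), (2,1), (2,2)) is [[-9, 1, 3, 0, 2, -2, 0, 2, -4], [4, 0, -2, -3, 0, 2, 1, 0, -1], [3, 1, -3, -6, 2, 1, 0, 2, -4]].
There the 3×3 minor on rows k ∈ {0, 1, 2}, columns (i,j) ∈ {(0,0), (0,1), (1,0)} is det [[-9, 1, 0], [4, 0, -3], [3, 1, -6]] = -12 ≠ 0, so this unfolding has rank ≥ 3; CP rank is at least every unfolding rank, so rank(T) ≥ 3. (Flattening ranks never certify an upper bound on CP rank; for that we must actually write T with 3 rank-1 terms.)
Upper bound: T is a sum of 3 rank-1 terms, T = [0, 1, -1] ⊗ [1, 0, -1] ⊗ [-2, -1, -2] + [1, 2, 2] ⊗ [1, -1, 1] ⊗ [-1, 0, -1] + [2, -1, 0] ⊗ [2, 0, -1] ⊗ [-2, 1, 1] (written with every a and b primitive with positive leading entry and the scale carried by c; CP decompositions are not unique, and this one is verified by expanding entrywise), so rank(T) ≤ 3.
These bounds meet, so rank(T) = 3.
Check entry T[2,1,0] = 2: (-1)·(0)·(-2) + (2)·(-1)·(-1) + (0)·(0)·(-2) = 2.

rank(T) = 3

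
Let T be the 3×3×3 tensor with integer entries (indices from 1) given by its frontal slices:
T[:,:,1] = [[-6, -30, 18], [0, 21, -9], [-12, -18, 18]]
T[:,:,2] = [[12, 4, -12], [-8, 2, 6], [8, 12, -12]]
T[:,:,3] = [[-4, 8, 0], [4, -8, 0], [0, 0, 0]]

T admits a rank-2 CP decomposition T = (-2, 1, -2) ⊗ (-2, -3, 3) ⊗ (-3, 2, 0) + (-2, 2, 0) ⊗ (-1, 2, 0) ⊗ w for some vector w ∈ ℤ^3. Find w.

w = (3, 2, -2)

Subtract the known terms from T to get the rank-1 residual R = (-2, 2, 0) ⊗ (-1, 2, 0) ⊗ w, so R[i,j,k] = a[i]·b[j]·w[k]. Pick indices with nonzero a[1]·b[1] = (-2)·(-1) = 2. Only the fibre through (1,1,·) is needed: R[1,1,:] = T[1,1,:] − Σₗ aₗ[1]bₗ[1]cₗ = [-6, 12, -4] − (-2)·(-2)·(-3, 2, 0) = [6, 4, -4]. Then w[k] = R[1,1,k] / 2 for each k, giving w = [6, 4, -4] / 2 = (3, 2, -2).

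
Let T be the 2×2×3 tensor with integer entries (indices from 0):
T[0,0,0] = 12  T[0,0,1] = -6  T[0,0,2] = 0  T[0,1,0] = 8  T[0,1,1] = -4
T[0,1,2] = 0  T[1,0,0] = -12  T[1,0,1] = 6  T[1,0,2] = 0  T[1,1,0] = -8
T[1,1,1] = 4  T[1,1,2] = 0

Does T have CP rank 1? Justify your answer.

If T = a (x) b (x) c then every fibre of T is a multiple of the corresponding factor, so read the factors off the fibres through the nonzero entry T[0,0,0] = 12.
The mode-1 fibre T[:,0,0] = [12, -12] gives a = [1, -1] (primitive direction); the mode-2 fibre T[0,:,0] = [12, 8] gives b = [3, 2]; then c[k] = T[0,0,k] / (a[0]·b[0]) = [12, -6, 0] / 3 = [4, -2, 0].
Expanding [1, -1] (x) [3, 2] (x) [4, -2, 0] reproduces all 12 entries of T, so T = [1, -1] (x) [3, 2] (x) [4, -2, 0] and rank(T) ≤ 1.
Equivalently every frontal slice T[:,:,k] is c[k] times the rank-1 matrix [1, -1] (x) [3, 2]. So T has rank 1 (it is nonzero).

Yes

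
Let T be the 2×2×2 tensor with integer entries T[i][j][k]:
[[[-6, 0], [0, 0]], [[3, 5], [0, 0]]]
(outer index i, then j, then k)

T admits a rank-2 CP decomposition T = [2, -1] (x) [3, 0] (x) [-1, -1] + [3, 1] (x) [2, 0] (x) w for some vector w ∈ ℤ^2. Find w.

Subtract the known terms from T to get the rank-1 residual R = [3, 1] (x) [2, 0] (x) w, so R[i,j,k] = a[i]·b[j]·w[k]. Pick indices with nonzero a[0]·b[0] = (3)·(2) = 6. Only the fibre through (0,0,·) is needed: R[0,0,:] = T[0,0,:] − Σₗ aₗ[0]bₗ[0]cₗ = [-6, 0] − (2)·(3)·[-1, -1] = [0, 6]. Then w[k] = R[0,0,k] / 6 for each k, giving w = [0, 6] / 6 = [0, 1].

w = [0, 1]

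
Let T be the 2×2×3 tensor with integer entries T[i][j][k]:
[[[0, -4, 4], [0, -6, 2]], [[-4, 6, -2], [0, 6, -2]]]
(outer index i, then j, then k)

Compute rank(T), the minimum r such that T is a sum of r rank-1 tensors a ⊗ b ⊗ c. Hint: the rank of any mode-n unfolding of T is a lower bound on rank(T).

3

Lower bound: in the mode-3 unfolding of T (rows indexed by k, columns by (i,j)) the 3×3 minor on rows k ∈ {0, 1, 2}, columns (i,j) ∈ {(0,0), (0,1), (1,0)} is det [[0, 0, -4], [-4, -6, 6], [4, 2, -2]] = -64 ≠ 0, so that unfolding has rank ≥ 3 and hence rank(T) ≥ 3 (CP rank is at least every unfolding rank, though it can be larger).
Upper bound: T is a sum of 3 rank-1 terms, T = [0, 1] ⊗ [1, 0] ⊗ [-4, 2, 2] + [1, -1] ⊗ [0, 1] ⊗ [0, -2, -2] + [1, -1] ⊗ [1, 1] ⊗ [0, -4, 4] (written with every a and b primitive with positive leading entry and the scale carried by c; CP decompositions are not unique, and this one is verified by expanding entrywise), so rank(T) ≤ 3.
These bounds meet, so rank(T) = 3.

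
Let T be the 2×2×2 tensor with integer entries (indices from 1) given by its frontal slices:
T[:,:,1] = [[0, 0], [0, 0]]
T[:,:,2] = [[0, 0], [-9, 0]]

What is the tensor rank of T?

Lower bound: T ≠ 0 (e.g. T[2,1,2] = -9), so rank(T) ≥ 1.
Upper bound: if T = a ∘ b ∘ c then every fibre of T is a multiple of the corresponding factor, so read the factors off the fibres through the nonzero entry T[2,1,2] = -9.
The mode-1 fibre T[:,1,2] = [0, -9] gives a = [0, 1] (primitive direction); the mode-2 fibre T[2,:,2] = [-9, 0] gives b = [1, 0]; then c[k] = T[2,1,k] / (a[2]·b[1]) = [0, -9] / 1 = [0, -9].
Expanding [0, 1] ∘ [1, 0] ∘ [0, -9] reproduces all 8 entries of T, so T = [0, 1] ∘ [1, 0] ∘ [0, -9] and rank(T) ≤ 1.
These bounds meet, so rank(T) = 1.
Check entry T[2,2,1] = 0: (1)·(0)·(0) = 0.

1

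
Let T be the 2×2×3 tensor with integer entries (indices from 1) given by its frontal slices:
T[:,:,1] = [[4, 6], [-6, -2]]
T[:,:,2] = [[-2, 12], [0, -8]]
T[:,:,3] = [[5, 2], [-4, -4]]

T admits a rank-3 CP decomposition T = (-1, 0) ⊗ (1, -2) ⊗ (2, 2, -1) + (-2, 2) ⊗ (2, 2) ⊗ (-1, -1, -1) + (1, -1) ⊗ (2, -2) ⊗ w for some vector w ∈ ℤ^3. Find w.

w = (1, -2, 0)

Subtract the known terms from T to get the rank-1 residual R = (1, -1) ⊗ (2, -2) ⊗ w, so R[i,j,k] = a[i]·b[j]·w[k]. Pick indices with nonzero a[1]·b[1] = (1)·(2) = 2. Only the fibre through (1,1,·) is needed: R[1,1,:] = T[1,1,:] − Σₗ aₗ[1]bₗ[1]cₗ = [4, -2, 5] − (-1)·(1)·(2, 2, -1) − (-2)·(2)·(-1, -1, -1) = [2, -4, 0]. Then w[k] = R[1,1,k] / 2 for each k, giving w = [2, -4, 0] / 2 = (1, -2, 0).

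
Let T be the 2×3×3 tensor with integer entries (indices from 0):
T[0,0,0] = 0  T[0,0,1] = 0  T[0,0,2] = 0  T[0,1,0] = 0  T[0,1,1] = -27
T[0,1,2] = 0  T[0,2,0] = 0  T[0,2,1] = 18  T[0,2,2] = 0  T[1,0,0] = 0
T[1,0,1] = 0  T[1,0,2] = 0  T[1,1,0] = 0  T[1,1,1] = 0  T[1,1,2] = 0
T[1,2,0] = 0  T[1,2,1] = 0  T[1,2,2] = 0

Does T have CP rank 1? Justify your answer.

Yes

If T = a ∘ b ∘ c then every fibre of T is a multiple of the corresponding factor, so read the factors off the fibres through the nonzero entry T[0,1,1] = -27.
The mode-1 fibre T[:,1,1] = [-27, 0] gives a = [1, 0] (primitive direction); the mode-2 fibre T[0,:,1] = [0, -27, 18] gives b = [0, 3, -2]; then c[k] = T[0,1,k] / (a[0]·b[1]) = [0, -27, 0] / 3 = [0, -9, 0].
Expanding [1, 0] ∘ [0, 3, -2] ∘ [0, -9, 0] reproduces all 18 entries of T, so T = [1, 0] ∘ [0, 3, -2] ∘ [0, -9, 0] and rank(T) ≤ 1.
Equivalently every frontal slice T[:,:,k] is c[k] times the rank-1 matrix [1, 0] ∘ [0, 3, -2]. So T has rank 1 (it is nonzero).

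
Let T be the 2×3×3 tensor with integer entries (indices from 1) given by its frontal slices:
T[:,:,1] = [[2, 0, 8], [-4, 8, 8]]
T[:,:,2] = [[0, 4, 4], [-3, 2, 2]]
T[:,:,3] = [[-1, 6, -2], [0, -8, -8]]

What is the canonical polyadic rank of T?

3

Lower bound: the mode-2 unfolding of T (rows indexed by j, columns by (i,k) = (1,1), (1,2), (1,3), (2,1), (2,2), (2,3)) is [[2, 0, -1, -4, -3, 0], [0, 4, 6, 8, 2, -8], [8, 4, -2, 8, 2, -8]].
There the 3×3 minor on rows j ∈ {1, 2, 3}, columns (i,k) ∈ {(1,1), (1,2), (1,3)} is det [[2, 0, -1], [0, 4, 6], [8, 4, -2]] = -32 ≠ 0, so this unfolding has rank ≥ 3; CP rank is at least every unfolding rank, so rank(T) ≥ 3. (Unfolding ranks only ever bound the CP rank from below — rank(T) can be strictly larger than all of them — so the matching upper bound has to come from an explicit 3-term decomposition.)
Upper bound: T is a sum of 3 rank-1 terms, T = (1, -1) ∘ (1, 2, 2) ∘ (0, 1, 2) + (1, 0) ∘ (1, -1, 1) ∘ (4, 0, -4) + (1, 2) ∘ (1, -2, -2) ∘ (-2, -1, 1) (written with every a and b primitive with positive leading entry and the scale carried by c; CP decompositions are not unique, and this one is verified by expanding entrywise), so rank(T) ≤ 3.
These bounds meet, so rank(T) = 3.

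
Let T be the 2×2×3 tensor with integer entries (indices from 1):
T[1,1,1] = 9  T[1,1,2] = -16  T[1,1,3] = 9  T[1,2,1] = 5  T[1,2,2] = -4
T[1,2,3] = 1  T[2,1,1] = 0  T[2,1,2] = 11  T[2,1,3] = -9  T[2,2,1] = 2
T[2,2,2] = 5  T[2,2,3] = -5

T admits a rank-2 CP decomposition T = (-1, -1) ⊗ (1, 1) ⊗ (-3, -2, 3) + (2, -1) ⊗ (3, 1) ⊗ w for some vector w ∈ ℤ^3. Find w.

Subtract the known terms from T to get the rank-1 residual R = (2, -1) ⊗ (3, 1) ⊗ w, so R[i,j,k] = a[i]·b[j]·w[k]. Pick indices with nonzero a[1]·b[1] = (2)·(3) = 6. Only the fibre through (1,1,·) is needed: R[1,1,:] = T[1,1,:] − Σₗ aₗ[1]bₗ[1]cₗ = [9, -16, 9] − (-1)·(1)·(-3, -2, 3) = [6, -18, 12]. Then w[k] = R[1,1,k] / 6 for each k, giving w = [6, -18, 12] / 6 = (1, -3, 2).

w = (1, -3, 2)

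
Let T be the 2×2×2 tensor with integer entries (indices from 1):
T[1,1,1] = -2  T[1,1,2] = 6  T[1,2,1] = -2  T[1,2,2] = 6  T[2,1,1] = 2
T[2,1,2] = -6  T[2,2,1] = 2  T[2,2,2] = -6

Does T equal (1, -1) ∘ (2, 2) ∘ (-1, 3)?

Reconstruct entrywise from the claimed factors. For example, T[2,2,1] = 2 and Σₗ aₗ[2]bₗ[2]cₗ[1] = (-1)·(2)·(-1) = 2; checking all 8 entries, every one matches. The claim holds.

Yes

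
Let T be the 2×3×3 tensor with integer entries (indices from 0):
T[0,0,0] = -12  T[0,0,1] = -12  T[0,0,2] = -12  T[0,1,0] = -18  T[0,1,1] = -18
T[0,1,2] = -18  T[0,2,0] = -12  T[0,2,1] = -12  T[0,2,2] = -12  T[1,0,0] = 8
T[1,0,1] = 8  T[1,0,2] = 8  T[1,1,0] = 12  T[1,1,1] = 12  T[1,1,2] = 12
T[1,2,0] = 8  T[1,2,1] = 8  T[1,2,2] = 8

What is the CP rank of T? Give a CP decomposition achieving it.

Lower bound: T ≠ 0 (e.g. T[0,0,0] = -12), so rank(T) ≥ 1.
Upper bound: if T = a (x) b (x) c then every fibre of T is a multiple of the corresponding factor, so read the factors off the fibres through the nonzero entry T[0,0,0] = -12.
The mode-1 fibre T[:,0,0] = [-12, 8] gives a = [3, -2] (primitive direction); the mode-2 fibre T[0,:,0] = [-12, -18, -12] gives b = [2, 3, 2]; then c[k] = T[0,0,k] / (a[0]·b[0]) = [-12, -12, -12] / 6 = [-2, -2, -2].
Expanding [3, -2] (x) [2, 3, 2] (x) [-2, -2, -2] reproduces all 18 entries of T, so T = [3, -2] (x) [2, 3, 2] (x) [-2, -2, -2] and rank(T) ≤ 1.
These bounds meet, so rank(T) = 1.
Check entry T[1,2,1] = 8: (-2)·(2)·(-2) = 8.

rank(T) = 1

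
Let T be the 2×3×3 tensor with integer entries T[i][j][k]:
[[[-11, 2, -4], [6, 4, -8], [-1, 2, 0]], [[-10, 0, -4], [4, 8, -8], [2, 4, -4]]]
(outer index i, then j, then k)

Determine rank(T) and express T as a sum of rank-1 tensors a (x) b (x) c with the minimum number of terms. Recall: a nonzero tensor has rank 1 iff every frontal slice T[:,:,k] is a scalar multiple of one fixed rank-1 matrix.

Lower bound: the mode-3 unfolding of T (rows indexed by k, columns by (i,j) = (0,0), (0,1), (0,2), (1,0), (1,1), (1,2)) is [[-11, 6, -1, -10, 4, 2], [2, 4, 2, 0, 8, 4], [-4, -8, 0, -4, -8, -4]].
There the 3×3 minor on rows k ∈ {0, 1, 2}, columns (i,j) ∈ {(0,0), (0,1), (0,2)} is det [[-11, 6, -1], [2, 4, 2], [-4, -8, 0]] = -224 ≠ 0, so this unfolding has rank ≥ 3; CP rank is at least every unfolding rank, so rank(T) ≥ 3. (Flattening ranks never certify an upper bound on CP rank; for that we must actually write T with 3 rank-1 terms.)
Upper bound: T is a sum of 3 rank-1 terms, T = (1, 0) (x) (1, -2, 1) (x) (-2, 0, 2) + (1, 1) (x) (1, 0, 0) (x) (-8, 4, -8) + (1, 2) (x) (1, -2, -1) (x) (-1, -2, 2) (written with every a and b primitive with positive leading entry and the scale carried by c; CP decompositions are not unique, and this one is verified by expanding entrywise), so rank(T) ≤ 3.
These bounds meet, so rank(T) = 3.

rank(T) = 3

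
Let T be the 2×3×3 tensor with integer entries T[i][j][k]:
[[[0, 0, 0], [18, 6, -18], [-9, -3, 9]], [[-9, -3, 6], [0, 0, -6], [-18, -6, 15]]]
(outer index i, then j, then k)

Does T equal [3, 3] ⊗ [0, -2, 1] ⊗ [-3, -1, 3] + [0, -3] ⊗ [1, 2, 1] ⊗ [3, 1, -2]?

Reconstruct entrywise from the claimed factors. For example, T[0,0,2] = 0 and Σₗ aₗ[0]bₗ[0]cₗ[2] = (3)·(0)·(3) + (0)·(1)·(-2) = 0; checking all 18 entries, every one matches. The claim holds.

Yes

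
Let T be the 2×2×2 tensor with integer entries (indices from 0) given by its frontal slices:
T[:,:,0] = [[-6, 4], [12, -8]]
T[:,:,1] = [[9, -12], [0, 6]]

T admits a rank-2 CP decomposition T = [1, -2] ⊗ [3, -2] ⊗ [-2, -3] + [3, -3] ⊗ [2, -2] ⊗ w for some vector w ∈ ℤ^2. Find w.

w = [0, 3]

Subtract the known terms from T to get the rank-1 residual R = [3, -3] ⊗ [2, -2] ⊗ w, so R[i,j,k] = a[i]·b[j]·w[k]. Pick indices with nonzero a[0]·b[0] = (3)·(2) = 6. Only the fibre through (0,0,·) is needed: R[0,0,:] = T[0,0,:] − Σₗ aₗ[0]bₗ[0]cₗ = [-6, 9] − (1)·(3)·[-2, -3] = [0, 18]. Then w[k] = R[0,0,k] / 6 for each k, giving w = [0, 18] / 6 = [0, 3].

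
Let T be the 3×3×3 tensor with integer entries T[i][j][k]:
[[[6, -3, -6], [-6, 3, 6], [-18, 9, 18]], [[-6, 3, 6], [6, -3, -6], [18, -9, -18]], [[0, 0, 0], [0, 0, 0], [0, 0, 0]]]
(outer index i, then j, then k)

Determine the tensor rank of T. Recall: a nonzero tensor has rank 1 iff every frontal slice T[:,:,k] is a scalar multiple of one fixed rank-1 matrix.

1

Lower bound: T ≠ 0 (e.g. T[0,0,0] = 6), so rank(T) ≥ 1.
Upper bound: if T = a ⊗ b ⊗ c then every fibre of T is a multiple of the corresponding factor, so read the factors off the fibres through the nonzero entry T[0,0,0] = 6.
The mode-1 fibre T[:,0,0] = [6, -6, 0] gives a = [1, -1, 0] (primitive direction); the mode-2 fibre T[0,:,0] = [6, -6, -18] gives b = [1, -1, -3]; then c[k] = T[0,0,k] / (a[0]·b[0]) = [6, -3, -6] / 1 = [6, -3, -6].
Expanding [1, -1, 0] ⊗ [1, -1, -3] ⊗ [6, -3, -6] reproduces all 27 entries of T, so T = [1, -1, 0] ⊗ [1, -1, -3] ⊗ [6, -3, -6] and rank(T) ≤ 1.
These bounds meet, so rank(T) = 1.
Check entry T[1,2,2] = -18: (-1)·(-3)·(-6) = -18.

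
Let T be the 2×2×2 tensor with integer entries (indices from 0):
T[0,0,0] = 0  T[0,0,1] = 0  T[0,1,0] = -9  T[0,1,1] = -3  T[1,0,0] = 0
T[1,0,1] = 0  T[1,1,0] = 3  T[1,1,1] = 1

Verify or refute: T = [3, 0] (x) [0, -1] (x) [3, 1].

Reconstruct entry (1,1,0) from the claimed factors: Σₗ aₗ[1]bₗ[1]cₗ[0] = (0)·(-1)·(3) = 0, but T[1,1,0] = 3. The claim is false.

No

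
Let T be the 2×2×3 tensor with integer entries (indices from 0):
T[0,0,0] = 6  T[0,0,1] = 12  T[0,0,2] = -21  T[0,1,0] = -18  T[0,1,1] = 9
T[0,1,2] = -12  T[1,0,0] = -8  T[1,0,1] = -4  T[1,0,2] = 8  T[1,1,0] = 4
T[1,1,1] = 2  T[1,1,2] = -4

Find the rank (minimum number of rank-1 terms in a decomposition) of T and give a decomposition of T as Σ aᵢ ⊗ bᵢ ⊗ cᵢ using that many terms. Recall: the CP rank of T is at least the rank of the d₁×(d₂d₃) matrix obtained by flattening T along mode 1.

Lower bound: the mode-3 unfolding of T (rows indexed by k, columns by (i,j) = (0,0), (0,1), (1,0), (1,1)) is [[6, -18, -8, 4], [12, 9, -4, 2], [-21, -12, 8, -4]].
There the 2×2 minor on rows k ∈ {0, 1}, columns (i,j) ∈ {(0,0), (0,1)} is det [[6, -18], [12, 9]] = 270 ≠ 0, so this unfolding has rank ≥ 2; CP rank is at least every unfolding rank, so rank(T) ≥ 2. (This is only a lower bound: in general the CP rank may exceed every unfolding rank, so we still need to exhibit 2 rank-1 terms summing to T.)
Upper bound — finding two terms. Write S_k = T[:,:,k] for the frontal slices: S₀ = [[6, -18], [-8, 4]], S₁ = [[12, 9], [-4, 2]], S₂ = [[-21, -12], [8, -4]].
If T = a₁ ⊗ b₁ ⊗ c₁ + a₂ ⊗ b₂ ⊗ c₂ then each S_k = c₁[k]·a₁b₁ᵀ + c₂[k]·a₂b₂ᵀ. S₀ and S₁ are linearly independent, so a₁b₁ᵀ and a₂b₂ᵀ must span the same plane of matrices: they are the rank-1 matrices of the form x·S₀ + y·S₁.
det(x·S₀ + y·S₁) is −120·x² + 60·xy + 60·y² = (-60)·(x − y)(2·x + y), vanishing at (x:y) = (1:1) and (1:-2).
M₁ = S₀ + S₁ = [[18, -9], [-12, 6]] = 3·[3, -2][2, -1]ᵀ and M₂ = S₀ − 2·S₁ = [[-18, -36], [0, 0]] = (-18)·[1, 0][1, 2]ᵀ, so take a₁ = [3, -2], b₁ = [2, -1], a₂ = [1, 0], b₂ = [1, 2].
Each slice is an integer combination of E₁ = a₁b₁ᵀ and E₂ = a₂b₂ᵀ: S₀ = 2·E₁ − 6·E₂, S₁ = E₁ + 6·E₂, S₂ = −2·E₁ − 9·E₂; reading off coefficients, c₁ = [2, 1, -2] and c₂ = [-6, 6, -9].
Hence T = [3, -2] ⊗ [2, -1] ⊗ [2, 1, -2] + [1, 0] ⊗ [1, 2] ⊗ [-6, 6, -9], so rank(T) ≤ 2.
These bounds meet, so rank(T) = 2.

rank(T) = 2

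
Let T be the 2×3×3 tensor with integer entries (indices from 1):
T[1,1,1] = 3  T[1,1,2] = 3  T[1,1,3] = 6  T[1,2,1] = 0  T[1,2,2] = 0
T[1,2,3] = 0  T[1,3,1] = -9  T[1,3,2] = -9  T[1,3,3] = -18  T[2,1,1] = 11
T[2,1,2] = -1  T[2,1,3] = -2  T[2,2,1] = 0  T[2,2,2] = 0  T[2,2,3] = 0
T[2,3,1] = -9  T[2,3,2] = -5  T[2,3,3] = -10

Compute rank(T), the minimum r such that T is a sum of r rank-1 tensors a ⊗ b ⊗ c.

Lower bound: the mode-1 unfolding of T (rows indexed by i, columns by (j,k) = (1,1), (1,2), (1,3), (2,1), (2,2), (2,3), (3,1), (3,2), (3,3)) is [[3, 3, 6, 0, 0, 0, -9, -9, -18], [11, -1, -2, 0, 0, 0, -9, -5, -10]].
There the 2×2 minor on rows i ∈ {1, 2}, columns (j,k) ∈ {(1,1), (1,2)} is det [[3, 3], [11, -1]] = -36 ≠ 0, so this unfolding has rank ≥ 2; CP rank is at least every unfolding rank, so rank(T) ≥ 2. (Flattening ranks never certify an upper bound on CP rank; for that we must actually write T with 2 rank-1 terms.)
Upper bound — finding two terms. Write S_k = T[:,:,k] for the frontal slices: S₁ = [[3, 0, -9], [11, 0, -9]], S₂ = [[3, 0, -9], [-1, 0, -5]], S₃ = [[6, 0, -18], [-2, 0, -10]].
If T = a₁ ⊗ b₁ ⊗ c₁ + a₂ ⊗ b₂ ⊗ c₂ then each S_k = c₁[k]·a₁b₁ᵀ + c₂[k]·a₂b₂ᵀ. S₁ and S₂ are linearly independent, so a₁b₁ᵀ and a₂b₂ᵀ must span the same plane of matrices: they are the rank-1 matrices of the form x·S₁ + y·S₂.
The 2×2 minor of x·S₁ + y·S₂ on rows {1,2}, columns {1,3} is 72·x² + 48·xy − 24·y² = 24·(3·x − y)(x + y), vanishing at (x:y) = (1:3) and (1:-1).
M₁ = S₁ + 3·S₂ = [[12, 0, -36], [8, 0, -24]] = 4·[3, 2][1, 0, -3]ᵀ and M₂ = S₁ − S₂ = [[0, 0, 0], [12, 0, -4]] = 4·[0, 1][3, 0, -1]ᵀ, so take a₁ = [3, 2], b₁ = [1, 0, -3], a₂ = [0, 1], b₂ = [3, 0, -1].
Each slice is an integer combination of E₁ = a₁b₁ᵀ and E₂ = a₂b₂ᵀ: S₁ = E₁ + 3·E₂, S₂ = E₁ − E₂, S₃ = 2·E₁ − 2·E₂; reading off coefficients, c₁ = [1, 1, 2] and c₂ = [3, -1, -2].
Hence T = [3, 2] ⊗ [1, 0, -3] ⊗ [1, 1, 2] + [0, 1] ⊗ [3, 0, -1] ⊗ [3, -1, -2], so rank(T) ≤ 2.
These bounds meet, so rank(T) = 2.

2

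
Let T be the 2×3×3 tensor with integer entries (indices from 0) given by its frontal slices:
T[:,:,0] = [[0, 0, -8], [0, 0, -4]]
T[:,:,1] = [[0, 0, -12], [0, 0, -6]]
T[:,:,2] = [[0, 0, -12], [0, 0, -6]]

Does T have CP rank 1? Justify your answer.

Yes

If T = a ⊗ b ⊗ c then every fibre of T is a multiple of the corresponding factor, so read the factors off the fibres through the nonzero entry T[0,2,0] = -8.
The mode-1 fibre T[:,2,0] = [-8, -4] gives a = [2, 1] (primitive direction); the mode-2 fibre T[0,:,0] = [0, 0, -8] gives b = [0, 0, 1]; then c[k] = T[0,2,k] / (a[0]·b[2]) = [-8, -12, -12] / 2 = [-4, -6, -6].
Expanding [2, 1] ⊗ [0, 0, 1] ⊗ [-4, -6, -6] reproduces all 18 entries of T, so T = [2, 1] ⊗ [0, 0, 1] ⊗ [-4, -6, -6] and rank(T) ≤ 1.
Equivalently every frontal slice T[:,:,k] is c[k] times the rank-1 matrix [2, 1] ⊗ [0, 0, 1]. So T has rank 1 (it is nonzero).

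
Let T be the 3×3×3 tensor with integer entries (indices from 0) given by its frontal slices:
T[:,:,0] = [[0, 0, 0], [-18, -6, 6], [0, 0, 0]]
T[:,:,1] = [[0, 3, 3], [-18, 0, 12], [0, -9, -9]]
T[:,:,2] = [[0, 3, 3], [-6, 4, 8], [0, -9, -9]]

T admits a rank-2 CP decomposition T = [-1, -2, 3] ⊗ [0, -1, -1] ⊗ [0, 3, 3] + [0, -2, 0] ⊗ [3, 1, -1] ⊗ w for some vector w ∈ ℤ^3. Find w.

w = [3, 3, 1]

Subtract the known terms from T to get the rank-1 residual R = [0, -2, 0] ⊗ [3, 1, -1] ⊗ w, so R[i,j,k] = a[i]·b[j]·w[k]. Pick indices with nonzero a[1]·b[0] = (-2)·(3) = -6. Only the fibre through (1,0,·) is needed: R[1,0,:] = T[1,0,:] − Σₗ aₗ[1]bₗ[0]cₗ = [-18, -18, -6] − (-2)·(0)·[0, 3, 3] = [-18, -18, -6]. Then w[k] = R[1,0,k] / -6 for each k, giving w = [-18, -18, -6] / -6 = [3, 3, 1].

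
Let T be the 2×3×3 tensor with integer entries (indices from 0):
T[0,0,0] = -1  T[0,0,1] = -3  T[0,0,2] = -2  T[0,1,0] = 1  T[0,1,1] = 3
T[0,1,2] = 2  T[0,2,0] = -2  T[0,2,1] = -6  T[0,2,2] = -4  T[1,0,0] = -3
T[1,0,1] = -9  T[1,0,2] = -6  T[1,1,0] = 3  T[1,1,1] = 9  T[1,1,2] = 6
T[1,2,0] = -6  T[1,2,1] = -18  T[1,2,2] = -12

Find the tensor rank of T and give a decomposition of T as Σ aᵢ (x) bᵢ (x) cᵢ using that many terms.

Lower bound: T ≠ 0 (e.g. T[0,0,0] = -1), so rank(T) ≥ 1.
Upper bound: if T = a (x) b (x) c then every fibre of T is a multiple of the corresponding factor, so read the factors off the fibres through the nonzero entry T[0,0,0] = -1.
The mode-1 fibre T[:,0,0] = [-1, -3] gives a = [1, 3] (primitive direction); the mode-2 fibre T[0,:,0] = [-1, 1, -2] gives b = [1, -1, 2]; then c[k] = T[0,0,k] / (a[0]·b[0]) = [-1, -3, -2] / 1 = [-1, -3, -2].
Expanding [1, 3] (x) [1, -1, 2] (x) [-1, -3, -2] reproduces all 18 entries of T, so T = [1, 3] (x) [1, -1, 2] (x) [-1, -3, -2] and rank(T) ≤ 1.
These bounds meet, so rank(T) = 1.

rank(T) = 1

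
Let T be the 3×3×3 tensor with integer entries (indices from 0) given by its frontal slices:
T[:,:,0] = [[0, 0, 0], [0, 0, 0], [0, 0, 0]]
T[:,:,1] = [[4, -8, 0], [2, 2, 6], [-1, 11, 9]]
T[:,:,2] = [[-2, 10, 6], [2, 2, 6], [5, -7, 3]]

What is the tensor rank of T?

2

Lower bound: the mode-2 unfolding of T (rows indexed by j, columns by (i,k) = (0,0), (0,1), (0,2), (1,0), (1,1), (1,2), (2,0), (2,1), (2,2)) is [[0, 4, -2, 0, 2, 2, 0, -1, 5], [0, -8, 10, 0, 2, 2, 0, 11, -7], [0, 0, 6, 0, 6, 6, 0, 9, 3]].
There the 2×2 minor on rows j ∈ {0, 1}, columns (i,k) ∈ {(0,1), (0,2)} is det [[4, -2], [-8, 10]] = 24 ≠ 0, so this unfolding has rank ≥ 2; CP rank is at least every unfolding rank, so rank(T) ≥ 2. (Unfolding ranks only ever bound the CP rank from below — rank(T) can be strictly larger than all of them — so the matching upper bound has to come from an explicit 2-term decomposition.)
Upper bound — finding two terms. Write S_k = T[:,:,k] for the frontal slices: S₀ = [[0, 0, 0], [0, 0, 0], [0, 0, 0]], S₁ = [[4, -8, 0], [2, 2, 6], [-1, 11, 9]], S₂ = [[-2, 10, 6], [2, 2, 6], [5, -7, 3]].
If T = a₁ (x) b₁ (x) c₁ + a₂ (x) b₂ (x) c₂ then each S_k = c₁[k]·a₁b₁ᵀ + c₂[k]·a₂b₂ᵀ. S₁ and S₂ are linearly independent, so a₁b₁ᵀ and a₂b₂ᵀ must span the same plane of matrices: they are the rank-1 matrices of the form x·S₁ + y·S₂.
The 2×2 minor of x·S₁ + y·S₂ on rows {0,1}, columns {0,1} is 24·x² − 24·y² = 24·(x − y)(x + y), vanishing at (x:y) = (1:1) and (1:-1).
M₁ = S₁ + S₂ = [[2, 2, 6], [4, 4, 12], [4, 4, 12]] = 2·[1, 2, 2][1, 1, 3]ᵀ and M₂ = S₁ − S₂ = [[6, -18, -6], [0, 0, 0], [-6, 18, 6]] = 6·[1, 0, -1][1, -3, -1]ᵀ, so take a₁ = [1, 2, 2], b₁ = [1, 1, 3], a₂ = [1, 0, -1], b₂ = [1, -3, -1].
Each slice is an integer combination of E₁ = a₁b₁ᵀ and E₂ = a₂b₂ᵀ: S₀ = 0, S₁ = E₁ + 3·E₂, S₂ = E₁ − 3·E₂; reading off coefficients, c₁ = [0, 1, 1] and c₂ = [0, 3, -3].
Hence T = [1, 2, 2] (x) [1, 1, 3] (x) [0, 1, 1] + [1, 0, -1] (x) [1, -3, -1] (x) [0, 3, -3], so rank(T) ≤ 2.
These bounds meet, so rank(T) = 2.
Check entry T[1,1,1] = 2: (2)·(1)·(1) + (0)·(-3)·(3) = 2.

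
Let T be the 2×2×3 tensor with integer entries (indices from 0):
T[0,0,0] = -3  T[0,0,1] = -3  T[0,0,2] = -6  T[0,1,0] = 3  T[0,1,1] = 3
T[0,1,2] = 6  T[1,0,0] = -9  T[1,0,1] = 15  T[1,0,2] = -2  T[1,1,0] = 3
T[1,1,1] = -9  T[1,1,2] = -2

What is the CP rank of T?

2

Lower bound: the mode-1 unfolding of T (rows indexed by i, columns by (j,k) = (0,0), (0,1), (0,2), (1,0), (1,1), (1,2)) is [[-3, -3, -6, 3, 3, 6], [-9, 15, -2, 3, -9, -2]].
There the 2×2 minor on rows i ∈ {0, 1}, columns (j,k) ∈ {(0,0), (0,1)} is det [[-3, -3], [-9, 15]] = -72 ≠ 0, so this unfolding has rank ≥ 2; CP rank is at least every unfolding rank, so rank(T) ≥ 2. (This is only a lower bound: in general the CP rank may exceed every unfolding rank, so we still need to exhibit 2 rank-1 terms summing to T.)
Upper bound — finding two terms. Write S_k = T[:,:,k] for the frontal slices: S₀ = [[-3, 3], [-9, 3]], S₁ = [[-3, 3], [15, -9]], S₂ = [[-6, 6], [-2, -2]].
If T = a₁ ⊗ b₁ ⊗ c₁ + a₂ ⊗ b₂ ⊗ c₂ then each S_k = c₁[k]·a₁b₁ᵀ + c₂[k]·a₂b₂ᵀ. S₀ and S₁ are linearly independent, so a₁b₁ᵀ and a₂b₂ᵀ must span the same plane of matrices: they are the rank-1 matrices of the form x·S₀ + y·S₁.
det(x·S₀ + y·S₁) is 18·x² − 18·y² = 18·(x − y)(x + y), vanishing at (x:y) = (1:1) and (1:-1).
M₁ = S₀ + S₁ = [[-6, 6], [6, -6]] = (-6)·[1, -1][1, -1]ᵀ and M₂ = S₀ − S₁ = [[0, 0], [-24, 12]] = (-12)·[0, 1][2, -1]ᵀ, so take a₁ = [1, -1], b₁ = [1, -1], a₂ = [0, 1], b₂ = [2, -1].
Each slice is an integer combination of E₁ = a₁b₁ᵀ and E₂ = a₂b₂ᵀ: S₀ = −3·E₁ − 6·E₂, S₁ = −3·E₁ + 6·E₂, S₂ = −6·E₁ − 4·E₂; reading off coefficients, c₁ = [-3, -3, -6] and c₂ = [-6, 6, -4].
Hence T = [1, -1] ⊗ [1, -1] ⊗ [-3, -3, -6] + [0, 1] ⊗ [2, -1] ⊗ [-6, 6, -4], so rank(T) ≤ 2.
These bounds meet, so rank(T) = 2.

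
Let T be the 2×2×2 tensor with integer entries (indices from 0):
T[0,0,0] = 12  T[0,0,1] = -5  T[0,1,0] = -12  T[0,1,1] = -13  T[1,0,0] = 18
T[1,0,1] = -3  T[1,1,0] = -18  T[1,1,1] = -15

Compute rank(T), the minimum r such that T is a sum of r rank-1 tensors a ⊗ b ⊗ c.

2

Lower bound: in the mode-3 unfolding of T (rows indexed by k, columns by (i,j)) the 2×2 minor on rows k ∈ {0, 1}, columns (i,j) ∈ {(0,0), (0,1)} is det [[12, -12], [-5, -13]] = -216 ≠ 0, so that unfolding has rank ≥ 2 and hence rank(T) ≥ 2 (CP rank is at least every unfolding rank, though it can be larger).
Upper bound: with S_k = T[:,:,k], the two rank-1 terms a₁b₁ᵀ, a₂b₂ᵀ are the rank-1 members of the pencil x·S₀ + y·S₁.
det(x·S₀ + y·S₁) is 108·xy + 36·y² = 36·(y)(3·x + y), vanishing at (x:y) = (1:0) and (1:-3).
M₁ = S₀ = [[12, -12], [18, -18]] = 6·(2, 3)(1, -1)ᵀ and M₂ = S₀ − 3·S₁ = [[27, 27], [27, 27]] = 27·(1, 1)(1, 1)ᵀ, so take a₁ = (2, 3), b₁ = (1, -1), a₂ = (1, 1), b₂ = (1, 1).
Each slice is an integer combination of E₁ = a₁b₁ᵀ and E₂ = a₂b₂ᵀ: S₀ = 6·E₁, S₁ = 2·E₁ − 9·E₂; reading off coefficients, c₁ = (6, 2) and c₂ = (0, -9).
Hence T = (2, 3) ⊗ (1, -1) ⊗ (6, 2) + (1, 1) ⊗ (1, 1) ⊗ (0, -9), so rank(T) ≤ 2.
These bounds meet, so rank(T) = 2.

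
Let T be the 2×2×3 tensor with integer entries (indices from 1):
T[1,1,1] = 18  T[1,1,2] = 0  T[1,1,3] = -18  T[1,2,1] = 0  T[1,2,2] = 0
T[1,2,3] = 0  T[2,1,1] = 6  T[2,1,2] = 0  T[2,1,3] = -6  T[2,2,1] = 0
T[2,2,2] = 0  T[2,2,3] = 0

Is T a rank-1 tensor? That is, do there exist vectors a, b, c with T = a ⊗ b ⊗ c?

If T = a ⊗ b ⊗ c then every fibre of T is a multiple of the corresponding factor, so read the factors off the fibres through the nonzero entry T[1,1,1] = 18.
The mode-1 fibre T[:,1,1] = [18, 6] gives a = [3, 1] (primitive direction); the mode-2 fibre T[1,:,1] = [18, 0] gives b = [1, 0]; then c[k] = T[1,1,k] / (a[1]·b[1]) = [18, 0, -18] / 3 = [6, 0, -6].
Expanding [3, 1] ⊗ [1, 0] ⊗ [6, 0, -6] reproduces all 12 entries of T, so T = [3, 1] ⊗ [1, 0] ⊗ [6, 0, -6] and rank(T) ≤ 1.
Equivalently every frontal slice T[:,:,k] is c[k] times the rank-1 matrix [3, 1] ⊗ [1, 0]. So T has rank 1 (it is nonzero).

Yes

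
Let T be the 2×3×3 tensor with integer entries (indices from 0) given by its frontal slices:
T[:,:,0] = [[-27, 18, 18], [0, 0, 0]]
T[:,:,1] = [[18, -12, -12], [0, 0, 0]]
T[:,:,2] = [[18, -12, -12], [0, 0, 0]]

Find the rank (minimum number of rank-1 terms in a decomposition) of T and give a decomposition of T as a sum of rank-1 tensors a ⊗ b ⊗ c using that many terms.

rank(T) = 1

Lower bound: T ≠ 0 (e.g. T[0,0,0] = -27), so rank(T) ≥ 1.
Upper bound: if T = a ⊗ b ⊗ c then every fibre of T is a multiple of the corresponding factor, so read the factors off the fibres through the nonzero entry T[0,0,0] = -27.
The mode-1 fibre T[:,0,0] = [-27, 0] gives a = [1, 0] (primitive direction); the mode-2 fibre T[0,:,0] = [-27, 18, 18] gives b = [3, -2, -2]; then c[k] = T[0,0,k] / (a[0]·b[0]) = [-27, 18, 18] / 3 = [-9, 6, 6].
Expanding [1, 0] ⊗ [3, -2, -2] ⊗ [-9, 6, 6] reproduces all 18 entries of T, so T = [1, 0] ⊗ [3, -2, -2] ⊗ [-9, 6, 6] and rank(T) ≤ 1.
These bounds meet, so rank(T) = 1.
Check entry T[1,1,0] = 0: (0)·(-2)·(-9) = 0.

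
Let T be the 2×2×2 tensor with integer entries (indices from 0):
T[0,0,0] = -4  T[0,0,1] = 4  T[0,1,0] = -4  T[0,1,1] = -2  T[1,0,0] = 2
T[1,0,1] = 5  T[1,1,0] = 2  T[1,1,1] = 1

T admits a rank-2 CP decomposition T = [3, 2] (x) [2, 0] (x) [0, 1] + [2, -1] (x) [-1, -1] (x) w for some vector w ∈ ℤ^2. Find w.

w = [2, 1]

Subtract the known terms from T to get the rank-1 residual R = [2, -1] (x) [-1, -1] (x) w, so R[i,j,k] = a[i]·b[j]·w[k]. Pick indices with nonzero a[0]·b[0] = (2)·(-1) = -2. Only the fibre through (0,0,·) is needed: R[0,0,:] = T[0,0,:] − Σₗ aₗ[0]bₗ[0]cₗ = [-4, 4] − (3)·(2)·[0, 1] = [-4, -2]. Then w[k] = R[0,0,k] / -2 for each k, giving w = [-4, -2] / -2 = [2, 1].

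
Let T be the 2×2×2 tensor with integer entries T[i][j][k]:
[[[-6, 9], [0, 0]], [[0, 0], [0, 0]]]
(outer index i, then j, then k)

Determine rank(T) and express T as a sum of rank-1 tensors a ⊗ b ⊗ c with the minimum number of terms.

rank(T) = 1

Lower bound: T ≠ 0 (e.g. T[0,0,0] = -6), so rank(T) ≥ 1.
Upper bound: if T = a ⊗ b ⊗ c then every fibre of T is a multiple of the corresponding factor, so read the factors off the fibres through the nonzero entry T[0,0,0] = -6.
The mode-1 fibre T[:,0,0] = [-6, 0] gives a = [1, 0] (primitive direction); the mode-2 fibre T[0,:,0] = [-6, 0] gives b = [1, 0]; then c[k] = T[0,0,k] / (a[0]·b[0]) = [-6, 9] / 1 = [-6, 9].
Expanding [1, 0] ⊗ [1, 0] ⊗ [-6, 9] reproduces all 8 entries of T, so T = [1, 0] ⊗ [1, 0] ⊗ [-6, 9] and rank(T) ≤ 1.
These bounds meet, so rank(T) = 1.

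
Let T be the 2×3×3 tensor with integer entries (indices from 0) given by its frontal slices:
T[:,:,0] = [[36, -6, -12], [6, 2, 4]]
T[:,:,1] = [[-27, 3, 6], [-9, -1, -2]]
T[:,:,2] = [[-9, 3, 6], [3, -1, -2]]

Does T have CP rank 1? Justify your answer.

The mode-2 unfolding of T (rows indexed by j, columns by (i,k) = (0,0), (0,1), (0,2), (1,0), (1,1), (1,2)) is [[36, -27, -9, 6, -9, 3], [-6, 3, 3, 2, -1, -1], [-12, 6, 6, 4, -2, -2]].
There the 2×2 minor on rows j ∈ {0, 1}, columns (i,k) ∈ {(0,0), (0,1)} is det [[36, -27], [-6, 3]] = -54 ≠ 0, so this unfolding has rank ≥ 2; CP rank is at least every unfolding rank, so rank(T) ≥ 2.
In particular rank(T) ≥ 2 > 1, so T is not rank-1.

No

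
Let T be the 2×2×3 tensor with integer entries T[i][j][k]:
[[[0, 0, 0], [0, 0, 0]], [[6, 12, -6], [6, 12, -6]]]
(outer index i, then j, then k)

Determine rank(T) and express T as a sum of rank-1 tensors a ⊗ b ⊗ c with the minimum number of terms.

Lower bound: T ≠ 0 (e.g. T[1,0,0] = 6), so rank(T) ≥ 1.
Upper bound: if T = a ⊗ b ⊗ c then every fibre of T is a multiple of the corresponding factor, so read the factors off the fibres through the nonzero entry T[1,0,0] = 6.
The mode-1 fibre T[:,0,0] = [0, 6] gives a = [0, 1] (primitive direction); the mode-2 fibre T[1,:,0] = [6, 6] gives b = [1, 1]; then c[k] = T[1,0,k] / (a[1]·b[0]) = [6, 12, -6] / 1 = [6, 12, -6].
Expanding [0, 1] ⊗ [1, 1] ⊗ [6, 12, -6] reproduces all 12 entries of T, so T = [0, 1] ⊗ [1, 1] ⊗ [6, 12, -6] and rank(T) ≤ 1.
These bounds meet, so rank(T) = 1.

rank(T) = 1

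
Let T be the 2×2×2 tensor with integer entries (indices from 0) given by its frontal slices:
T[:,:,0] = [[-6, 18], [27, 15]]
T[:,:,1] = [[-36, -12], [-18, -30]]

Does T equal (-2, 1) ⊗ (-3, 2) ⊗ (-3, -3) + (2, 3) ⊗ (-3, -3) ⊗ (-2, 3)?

Reconstruct entry (0,1,0) from the claimed factors: Σₗ aₗ[0]bₗ[1]cₗ[0] = (-2)·(2)·(-3) + (2)·(-3)·(-2) = 24, but T[0,1,0] = 18. The claim is false.

No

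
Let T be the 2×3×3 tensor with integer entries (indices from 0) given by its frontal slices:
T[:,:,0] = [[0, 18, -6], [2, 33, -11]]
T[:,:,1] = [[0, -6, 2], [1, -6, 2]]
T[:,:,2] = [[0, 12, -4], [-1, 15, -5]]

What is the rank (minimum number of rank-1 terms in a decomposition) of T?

2

Lower bound: in the mode-3 unfolding of T (rows indexed by k, columns by (i,j)) the 2×2 minor on rows k ∈ {0, 1}, columns (i,j) ∈ {(0,1), (1,0)} is det [[18, 2], [-6, 1]] = 30 ≠ 0, so that unfolding has rank ≥ 2 and hence rank(T) ≥ 2 (CP rank is at least every unfolding rank, though it can be larger).
Upper bound: with S_k = T[:,:,k], the two rank-1 terms a₁b₁ᵀ, a₂b₂ᵀ are the rank-1 members of the pencil x·S₀ + y·S₁.
The 2×2 minor of x·S₀ + y·S₁ on rows {0,1}, columns {0,1} is −36·x² − 6·xy + 6·y² = (-6)·(3·x − y)(2·x + y), vanishing at (x:y) = (1:3) and (1:-2).
M₁ = S₀ + 3·S₁ = [[0, 0, 0], [5, 15, -5]] = 5·[0, 1][1, 3, -1]ᵀ and M₂ = S₀ − 2·S₁ = [[0, 30, -10], [0, 45, -15]] = 5·[2, 3][0, 3, -1]ᵀ, so take a₁ = [0, 1], b₁ = [1, 3, -1], a₂ = [2, 3], b₂ = [0, 3, -1].
Each slice is an integer combination of E₁ = a₁b₁ᵀ and E₂ = a₂b₂ᵀ: S₀ = 2·E₁ + 3·E₂, S₁ = E₁ − E₂, S₂ = −E₁ + 2·E₂; reading off coefficients, c₁ = [2, 1, -1] and c₂ = [3, -1, 2].
Hence T = [0, 1] (x) [1, 3, -1] (x) [2, 1, -1] + [2, 3] (x) [0, 3, -1] (x) [3, -1, 2], so rank(T) ≤ 2.
These bounds meet, so rank(T) = 2.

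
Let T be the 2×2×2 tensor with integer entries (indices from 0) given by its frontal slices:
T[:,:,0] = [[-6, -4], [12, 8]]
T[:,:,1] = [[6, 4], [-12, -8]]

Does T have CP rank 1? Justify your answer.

The mode-1 fibre T[:,0,0] = [-6, 12] gives a = (1, -2) (primitive direction); the mode-2 fibre T[0,:,0] = [-6, -4] gives b = (3, 2); then c[k] = T[0,0,k] / (a[0]·b[0]) = [-6, 6] / 3 = (-2, 2).
Expanding (1, -2) ⊗ (3, 2) ⊗ (-2, 2) reproduces all 8 entries of T, so T = (1, -2) ⊗ (3, 2) ⊗ (-2, 2) and rank(T) ≤ 1.
Equivalently every frontal slice T[:,:,k] is c[k] times the rank-1 matrix (1, -2) ⊗ (3, 2). So T has rank 1 (it is nonzero).

Yes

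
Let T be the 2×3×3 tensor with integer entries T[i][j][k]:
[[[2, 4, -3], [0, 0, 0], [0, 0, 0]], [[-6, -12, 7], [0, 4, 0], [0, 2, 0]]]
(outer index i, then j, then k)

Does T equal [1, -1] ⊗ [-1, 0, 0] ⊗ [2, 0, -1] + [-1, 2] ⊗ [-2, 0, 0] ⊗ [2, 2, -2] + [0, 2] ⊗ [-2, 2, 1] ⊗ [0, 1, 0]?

Reconstruct entrywise from the claimed factors. For example, T[1,2,1] = 2 and Σₗ aₗ[1]bₗ[2]cₗ[1] = (-1)·(0)·(0) + (2)·(0)·(2) + (2)·(1)·(1) = 2; checking all 18 entries, every one matches. The claim holds.

Yes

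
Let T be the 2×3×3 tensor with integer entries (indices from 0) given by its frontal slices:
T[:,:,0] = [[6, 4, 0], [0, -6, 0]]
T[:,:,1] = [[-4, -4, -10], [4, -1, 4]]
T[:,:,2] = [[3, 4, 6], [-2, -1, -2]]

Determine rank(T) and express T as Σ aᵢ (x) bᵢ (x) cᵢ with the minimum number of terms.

rank(T) = 3

Lower bound: in the mode-2 unfolding of T (rows indexed by j, columns by (i,k)) the 3×3 minor on rows j ∈ {0, 1, 2}, columns (i,k) ∈ {(0,0), (0,1), (0,2)} is det [[6, -4, 3], [4, -4, 4], [0, -10, 6]] = 72 ≠ 0, so that unfolding has rank ≥ 3 and hence rank(T) ≥ 3 (CP rank is at least every unfolding rank, though it can be larger).
Upper bound: T is a sum of 3 rank-1 terms, T = (1, -1) (x) (1, -1, 1) (x) (-4, -2, 0) + (1, 0) (x) (1, -2, -2) (x) (2, 2, -1) + (2, -1) (x) (2, 1, 2) (x) (2, -1, 1) (written with every a and b primitive with positive leading entry and the scale carried by c; CP decompositions are not unique, and this one is verified by expanding entrywise), so rank(T) ≤ 3.
These bounds meet, so rank(T) = 3.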